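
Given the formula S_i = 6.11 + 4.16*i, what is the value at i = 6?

S_6 = 6.11 + 4.16*6 = 6.11 + 24.96 = 31.07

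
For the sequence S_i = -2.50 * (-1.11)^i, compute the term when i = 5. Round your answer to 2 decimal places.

S_5 = -2.5 * (-1.11)^5 ≈ -2.5 * -1.6851 ≈ 4.21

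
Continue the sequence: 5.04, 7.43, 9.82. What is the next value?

Differences: 7.43 - 5.04 = 2.39
This is an arithmetic sequence with common difference d = 2.39.
Next term = 9.82 + 2.39 = 12.21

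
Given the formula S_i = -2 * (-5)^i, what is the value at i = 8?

S_8 = -2 * (-5)^8 = -2 * 390625 = -781250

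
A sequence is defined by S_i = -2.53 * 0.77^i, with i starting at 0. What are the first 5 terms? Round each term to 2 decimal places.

This is a geometric sequence.
i=0: S_0 = -2.53 * 0.77^0 = -2.53
i=1: S_1 = -2.53 * 0.77^1 ≈ -1.95
i=2: S_2 = -2.53 * 0.77^2 ≈ -1.5
i=3: S_3 = -2.53 * 0.77^3 ≈ -1.16
i=4: S_4 = -2.53 * 0.77^4 ≈ -0.89
The first 5 terms are: [-2.53, -1.95, -1.5, -1.16, -0.89]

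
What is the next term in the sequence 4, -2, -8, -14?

Differences: -2 - 4 = -6
This is an arithmetic sequence with common difference d = -6.
Next term = -14 + -6 = -20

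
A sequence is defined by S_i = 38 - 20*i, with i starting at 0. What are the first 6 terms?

This is an arithmetic sequence.
i=0: S_0 = 38 + -20*0 = 38
i=1: S_1 = 38 + -20*1 = 18
i=2: S_2 = 38 + -20*2 = -2
i=3: S_3 = 38 + -20*3 = -22
i=4: S_4 = 38 + -20*4 = -42
i=5: S_5 = 38 + -20*5 = -62
The first 6 terms are: [38, 18, -2, -22, -42, -62]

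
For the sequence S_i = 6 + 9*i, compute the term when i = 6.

S_6 = 6 + 9*6 = 6 + 54 = 60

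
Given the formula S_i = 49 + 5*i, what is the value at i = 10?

S_10 = 49 + 5*10 = 49 + 50 = 99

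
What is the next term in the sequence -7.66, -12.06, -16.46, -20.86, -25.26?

Differences: -12.06 - -7.66 = -4.4
This is an arithmetic sequence with common difference d = -4.4.
Next term = -25.26 + -4.4 = -29.66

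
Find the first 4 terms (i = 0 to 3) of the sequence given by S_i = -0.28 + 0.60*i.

This is an arithmetic sequence.
i=0: S_0 = -0.28 + 0.6*0 = -0.28
i=1: S_1 = -0.28 + 0.6*1 = 0.32
i=2: S_2 = -0.28 + 0.6*2 = 0.92
i=3: S_3 = -0.28 + 0.6*3 = 1.52
The first 4 terms are: [-0.28, 0.32, 0.92, 1.52]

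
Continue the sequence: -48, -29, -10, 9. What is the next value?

Differences: -29 - -48 = 19
This is an arithmetic sequence with common difference d = 19.
Next term = 9 + 19 = 28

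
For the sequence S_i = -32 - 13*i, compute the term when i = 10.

S_10 = -32 + -13*10 = -32 + -130 = -162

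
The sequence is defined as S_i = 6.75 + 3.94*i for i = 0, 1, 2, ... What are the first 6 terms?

This is an arithmetic sequence.
i=0: S_0 = 6.75 + 3.94*0 = 6.75
i=1: S_1 = 6.75 + 3.94*1 = 10.69
i=2: S_2 = 6.75 + 3.94*2 = 14.63
i=3: S_3 = 6.75 + 3.94*3 = 18.57
i=4: S_4 = 6.75 + 3.94*4 = 22.51
i=5: S_5 = 6.75 + 3.94*5 = 26.45
The first 6 terms are: [6.75, 10.69, 14.63, 18.57, 22.51, 26.45]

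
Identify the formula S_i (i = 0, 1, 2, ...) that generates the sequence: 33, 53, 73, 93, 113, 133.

Check differences: 53 - 33 = 20
73 - 53 = 20
Common difference d = 20.
First term a = 33.
Formula: S_i = 33 + 20*i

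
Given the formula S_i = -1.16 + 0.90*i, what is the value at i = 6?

S_6 = -1.16 + 0.9*6 = -1.16 + 5.4 = 4.24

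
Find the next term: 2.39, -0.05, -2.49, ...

Differences: -0.05 - 2.39 = -2.44
This is an arithmetic sequence with common difference d = -2.44.
Next term = -2.49 + -2.44 = -4.93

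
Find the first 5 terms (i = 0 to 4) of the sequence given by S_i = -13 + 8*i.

This is an arithmetic sequence.
i=0: S_0 = -13 + 8*0 = -13
i=1: S_1 = -13 + 8*1 = -5
i=2: S_2 = -13 + 8*2 = 3
i=3: S_3 = -13 + 8*3 = 11
i=4: S_4 = -13 + 8*4 = 19
The first 5 terms are: [-13, -5, 3, 11, 19]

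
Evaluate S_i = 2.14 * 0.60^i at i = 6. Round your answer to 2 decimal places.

S_6 = 2.14 * 0.6^6 ≈ 2.14 * 0.0467 ≈ 0.1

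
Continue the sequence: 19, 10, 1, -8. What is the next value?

Differences: 10 - 19 = -9
This is an arithmetic sequence with common difference d = -9.
Next term = -8 + -9 = -17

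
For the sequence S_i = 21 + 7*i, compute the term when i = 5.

S_5 = 21 + 7*5 = 21 + 35 = 56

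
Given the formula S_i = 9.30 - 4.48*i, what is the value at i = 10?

S_10 = 9.3 + -4.48*10 = 9.3 + -44.8 = -35.5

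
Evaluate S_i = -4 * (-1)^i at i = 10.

S_10 = -4 * (-1)^10 = -4 * 1 = -4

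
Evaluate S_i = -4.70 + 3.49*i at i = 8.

S_8 = -4.7 + 3.49*8 = -4.7 + 27.92 = 23.22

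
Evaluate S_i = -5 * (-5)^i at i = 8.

S_8 = -5 * (-5)^8 = -5 * 390625 = -1953125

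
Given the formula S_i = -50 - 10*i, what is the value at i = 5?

S_5 = -50 + -10*5 = -50 + -50 = -100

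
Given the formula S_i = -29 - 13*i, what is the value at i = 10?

S_10 = -29 + -13*10 = -29 + -130 = -159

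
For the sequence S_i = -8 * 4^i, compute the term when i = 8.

S_8 = -8 * 4^8 = -8 * 65536 = -524288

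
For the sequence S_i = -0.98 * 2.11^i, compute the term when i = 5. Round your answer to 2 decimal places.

S_5 = -0.98 * 2.11^5 ≈ -0.98 * 41.8227 ≈ -40.99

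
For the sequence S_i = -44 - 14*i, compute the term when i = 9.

S_9 = -44 + -14*9 = -44 + -126 = -170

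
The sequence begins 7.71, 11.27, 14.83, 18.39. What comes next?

Differences: 11.27 - 7.71 = 3.56
This is an arithmetic sequence with common difference d = 3.56.
Next term = 18.39 + 3.56 = 21.95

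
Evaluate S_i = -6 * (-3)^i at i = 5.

S_5 = -6 * (-3)^5 = -6 * -243 = 1458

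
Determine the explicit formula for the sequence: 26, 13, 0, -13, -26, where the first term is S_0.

Check differences: 13 - 26 = -13
0 - 13 = -13
Common difference d = -13.
First term a = 26.
Formula: S_i = 26 - 13*i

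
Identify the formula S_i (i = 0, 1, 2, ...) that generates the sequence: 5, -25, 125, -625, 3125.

Check ratios: -25 / 5 = -5.0
Common ratio r = -5.
First term a = 5.
Formula: S_i = 5 * (-5)^i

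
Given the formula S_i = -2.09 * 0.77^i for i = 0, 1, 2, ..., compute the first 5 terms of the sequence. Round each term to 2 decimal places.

This is a geometric sequence.
i=0: S_0 = -2.09 * 0.77^0 = -2.09
i=1: S_1 = -2.09 * 0.77^1 ≈ -1.61
i=2: S_2 = -2.09 * 0.77^2 ≈ -1.24
i=3: S_3 = -2.09 * 0.77^3 ≈ -0.95
i=4: S_4 = -2.09 * 0.77^4 ≈ -0.73
The first 5 terms are: [-2.09, -1.61, -1.24, -0.95, -0.73]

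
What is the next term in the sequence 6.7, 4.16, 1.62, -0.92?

Differences: 4.16 - 6.7 = -2.54
This is an arithmetic sequence with common difference d = -2.54.
Next term = -0.92 + -2.54 = -3.46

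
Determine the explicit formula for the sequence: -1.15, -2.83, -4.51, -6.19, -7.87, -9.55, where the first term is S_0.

Check differences: -2.83 - -1.15 = -1.68
-4.51 - -2.83 = -1.68
Common difference d = -1.68.
First term a = -1.15.
Formula: S_i = -1.15 - 1.68*i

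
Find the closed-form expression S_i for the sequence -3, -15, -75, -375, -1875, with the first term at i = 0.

Check ratios: -15 / -3 = 5.0
Common ratio r = 5.
First term a = -3.
Formula: S_i = -3 * 5^i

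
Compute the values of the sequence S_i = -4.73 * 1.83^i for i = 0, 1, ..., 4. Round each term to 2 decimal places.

This is a geometric sequence.
i=0: S_0 = -4.73 * 1.83^0 = -4.73
i=1: S_1 = -4.73 * 1.83^1 ≈ -8.66
i=2: S_2 = -4.73 * 1.83^2 ≈ -15.84
i=3: S_3 = -4.73 * 1.83^3 ≈ -28.99
i=4: S_4 = -4.73 * 1.83^4 ≈ -53.05
The first 5 terms are: [-4.73, -8.66, -15.84, -28.99, -53.05]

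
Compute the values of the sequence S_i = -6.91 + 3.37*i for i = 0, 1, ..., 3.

This is an arithmetic sequence.
i=0: S_0 = -6.91 + 3.37*0 = -6.91
i=1: S_1 = -6.91 + 3.37*1 = -3.54
i=2: S_2 = -6.91 + 3.37*2 = -0.17
i=3: S_3 = -6.91 + 3.37*3 = 3.2
The first 4 terms are: [-6.91, -3.54, -0.17, 3.2]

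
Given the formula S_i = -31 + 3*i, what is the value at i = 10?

S_10 = -31 + 3*10 = -31 + 30 = -1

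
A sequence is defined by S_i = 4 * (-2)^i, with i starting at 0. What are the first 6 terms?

This is a geometric sequence.
i=0: S_0 = 4 * (-2)^0 = 4
i=1: S_1 = 4 * (-2)^1 = -8
i=2: S_2 = 4 * (-2)^2 = 16
i=3: S_3 = 4 * (-2)^3 = -32
i=4: S_4 = 4 * (-2)^4 = 64
i=5: S_5 = 4 * (-2)^5 = -128
The first 6 terms are: [4, -8, 16, -32, 64, -128]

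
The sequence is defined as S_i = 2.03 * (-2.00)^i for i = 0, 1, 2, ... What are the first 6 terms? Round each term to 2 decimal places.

This is a geometric sequence.
i=0: S_0 = 2.03 * (-2.0)^0 = 2.03
i=1: S_1 = 2.03 * (-2.0)^1 = -4.06
i=2: S_2 = 2.03 * (-2.0)^2 = 8.12
i=3: S_3 = 2.03 * (-2.0)^3 = -16.24
i=4: S_4 = 2.03 * (-2.0)^4 = 32.48
i=5: S_5 = 2.03 * (-2.0)^5 = -64.96
The first 6 terms are: [2.03, -4.06, 8.12, -16.24, 32.48, -64.96]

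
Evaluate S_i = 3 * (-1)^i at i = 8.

S_8 = 3 * (-1)^8 = 3 * 1 = 3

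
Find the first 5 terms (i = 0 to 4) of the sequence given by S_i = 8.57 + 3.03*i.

This is an arithmetic sequence.
i=0: S_0 = 8.57 + 3.03*0 = 8.57
i=1: S_1 = 8.57 + 3.03*1 = 11.6
i=2: S_2 = 8.57 + 3.03*2 = 14.63
i=3: S_3 = 8.57 + 3.03*3 = 17.66
i=4: S_4 = 8.57 + 3.03*4 = 20.69
The first 5 terms are: [8.57, 11.6, 14.63, 17.66, 20.69]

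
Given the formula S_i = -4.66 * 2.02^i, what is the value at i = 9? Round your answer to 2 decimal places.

S_9 = -4.66 * 2.02^9 ≈ -4.66 * 559.9669 ≈ -2609.45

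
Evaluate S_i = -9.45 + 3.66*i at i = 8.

S_8 = -9.45 + 3.66*8 = -9.45 + 29.28 = 19.83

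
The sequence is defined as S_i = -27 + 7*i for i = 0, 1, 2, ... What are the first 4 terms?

This is an arithmetic sequence.
i=0: S_0 = -27 + 7*0 = -27
i=1: S_1 = -27 + 7*1 = -20
i=2: S_2 = -27 + 7*2 = -13
i=3: S_3 = -27 + 7*3 = -6
The first 4 terms are: [-27, -20, -13, -6]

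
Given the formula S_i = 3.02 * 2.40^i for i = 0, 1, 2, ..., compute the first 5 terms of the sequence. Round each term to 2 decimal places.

This is a geometric sequence.
i=0: S_0 = 3.02 * 2.4^0 = 3.02
i=1: S_1 = 3.02 * 2.4^1 ≈ 7.25
i=2: S_2 = 3.02 * 2.4^2 ≈ 17.4
i=3: S_3 = 3.02 * 2.4^3 ≈ 41.75
i=4: S_4 = 3.02 * 2.4^4 ≈ 100.2
The first 5 terms are: [3.02, 7.25, 17.4, 41.75, 100.2]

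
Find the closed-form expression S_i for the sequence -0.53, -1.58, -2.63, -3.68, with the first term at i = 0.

Check differences: -1.58 - -0.53 = -1.05
-2.63 - -1.58 = -1.05
Common difference d = -1.05.
First term a = -0.53.
Formula: S_i = -0.53 - 1.05*i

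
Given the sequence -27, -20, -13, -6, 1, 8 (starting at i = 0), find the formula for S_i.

Check differences: -20 - -27 = 7
-13 - -20 = 7
Common difference d = 7.
First term a = -27.
Formula: S_i = -27 + 7*i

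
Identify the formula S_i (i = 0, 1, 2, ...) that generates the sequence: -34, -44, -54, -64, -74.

Check differences: -44 - -34 = -10
-54 - -44 = -10
Common difference d = -10.
First term a = -34.
Formula: S_i = -34 - 10*i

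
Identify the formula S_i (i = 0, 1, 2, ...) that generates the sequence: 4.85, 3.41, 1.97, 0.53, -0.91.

Check differences: 3.41 - 4.85 = -1.44
1.97 - 3.41 = -1.44
Common difference d = -1.44.
First term a = 4.85.
Formula: S_i = 4.85 - 1.44*i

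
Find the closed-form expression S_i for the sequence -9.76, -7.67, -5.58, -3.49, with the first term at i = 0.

Check differences: -7.67 - -9.76 = 2.09
-5.58 - -7.67 = 2.09
Common difference d = 2.09.
First term a = -9.76.
Formula: S_i = -9.76 + 2.09*i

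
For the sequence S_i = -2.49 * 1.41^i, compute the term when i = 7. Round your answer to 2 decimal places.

S_7 = -2.49 * 1.41^7 ≈ -2.49 * 11.0798 ≈ -27.59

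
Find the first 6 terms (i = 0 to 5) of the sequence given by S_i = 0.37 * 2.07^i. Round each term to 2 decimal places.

This is a geometric sequence.
i=0: S_0 = 0.37 * 2.07^0 = 0.37
i=1: S_1 = 0.37 * 2.07^1 ≈ 0.77
i=2: S_2 = 0.37 * 2.07^2 ≈ 1.59
i=3: S_3 = 0.37 * 2.07^3 ≈ 3.28
i=4: S_4 = 0.37 * 2.07^4 ≈ 6.79
i=5: S_5 = 0.37 * 2.07^5 ≈ 14.06
The first 6 terms are: [0.37, 0.77, 1.59, 3.28, 6.79, 14.06]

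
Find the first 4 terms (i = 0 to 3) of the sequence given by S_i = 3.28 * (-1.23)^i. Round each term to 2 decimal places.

This is a geometric sequence.
i=0: S_0 = 3.28 * (-1.23)^0 = 3.28
i=1: S_1 = 3.28 * (-1.23)^1 ≈ -4.03
i=2: S_2 = 3.28 * (-1.23)^2 ≈ 4.96
i=3: S_3 = 3.28 * (-1.23)^3 ≈ -6.1
The first 4 terms are: [3.28, -4.03, 4.96, -6.1]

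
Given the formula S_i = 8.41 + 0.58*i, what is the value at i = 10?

S_10 = 8.41 + 0.58*10 = 8.41 + 5.8 = 14.21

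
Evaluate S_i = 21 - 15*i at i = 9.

S_9 = 21 + -15*9 = 21 + -135 = -114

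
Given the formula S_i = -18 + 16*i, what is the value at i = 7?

S_7 = -18 + 16*7 = -18 + 112 = 94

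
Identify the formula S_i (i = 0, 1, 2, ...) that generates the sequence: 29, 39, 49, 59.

Check differences: 39 - 29 = 10
49 - 39 = 10
Common difference d = 10.
First term a = 29.
Formula: S_i = 29 + 10*i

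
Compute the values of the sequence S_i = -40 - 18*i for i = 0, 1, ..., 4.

This is an arithmetic sequence.
i=0: S_0 = -40 + -18*0 = -40
i=1: S_1 = -40 + -18*1 = -58
i=2: S_2 = -40 + -18*2 = -76
i=3: S_3 = -40 + -18*3 = -94
i=4: S_4 = -40 + -18*4 = -112
The first 5 terms are: [-40, -58, -76, -94, -112]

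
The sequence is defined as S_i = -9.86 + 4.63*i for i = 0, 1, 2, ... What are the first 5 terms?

This is an arithmetic sequence.
i=0: S_0 = -9.86 + 4.63*0 = -9.86
i=1: S_1 = -9.86 + 4.63*1 = -5.23
i=2: S_2 = -9.86 + 4.63*2 = -0.6
i=3: S_3 = -9.86 + 4.63*3 = 4.03
i=4: S_4 = -9.86 + 4.63*4 = 8.66
The first 5 terms are: [-9.86, -5.23, -0.6, 4.03, 8.66]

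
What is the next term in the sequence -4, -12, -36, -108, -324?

Ratios: -12 / -4 = 3.0
This is a geometric sequence with common ratio r = 3.
Next term = -324 * 3 = -972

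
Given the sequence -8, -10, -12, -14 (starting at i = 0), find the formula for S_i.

Check differences: -10 - -8 = -2
-12 - -10 = -2
Common difference d = -2.
First term a = -8.
Formula: S_i = -8 - 2*i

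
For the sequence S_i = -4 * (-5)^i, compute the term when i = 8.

S_8 = -4 * (-5)^8 = -4 * 390625 = -1562500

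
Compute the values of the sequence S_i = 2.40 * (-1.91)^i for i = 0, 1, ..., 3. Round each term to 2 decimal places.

This is a geometric sequence.
i=0: S_0 = 2.4 * (-1.91)^0 = 2.4
i=1: S_1 = 2.4 * (-1.91)^1 ≈ -4.58
i=2: S_2 = 2.4 * (-1.91)^2 ≈ 8.76
i=3: S_3 = 2.4 * (-1.91)^3 ≈ -16.72
The first 4 terms are: [2.4, -4.58, 8.76, -16.72]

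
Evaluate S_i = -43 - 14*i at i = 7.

S_7 = -43 + -14*7 = -43 + -98 = -141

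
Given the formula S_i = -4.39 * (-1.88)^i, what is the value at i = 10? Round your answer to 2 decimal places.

S_10 = -4.39 * (-1.88)^10 ≈ -4.39 * 551.5419 ≈ -2421.27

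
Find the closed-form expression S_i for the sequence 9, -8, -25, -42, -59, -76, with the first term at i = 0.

Check differences: -8 - 9 = -17
-25 - -8 = -17
Common difference d = -17.
First term a = 9.
Formula: S_i = 9 - 17*i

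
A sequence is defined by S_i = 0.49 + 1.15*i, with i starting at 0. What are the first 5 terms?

This is an arithmetic sequence.
i=0: S_0 = 0.49 + 1.15*0 = 0.49
i=1: S_1 = 0.49 + 1.15*1 = 1.64
i=2: S_2 = 0.49 + 1.15*2 = 2.79
i=3: S_3 = 0.49 + 1.15*3 = 3.94
i=4: S_4 = 0.49 + 1.15*4 = 5.09
The first 5 terms are: [0.49, 1.64, 2.79, 3.94, 5.09]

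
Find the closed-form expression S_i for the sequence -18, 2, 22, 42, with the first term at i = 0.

Check differences: 2 - -18 = 20
22 - 2 = 20
Common difference d = 20.
First term a = -18.
Formula: S_i = -18 + 20*i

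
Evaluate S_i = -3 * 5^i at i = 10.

S_10 = -3 * 5^10 = -3 * 9765625 = -29296875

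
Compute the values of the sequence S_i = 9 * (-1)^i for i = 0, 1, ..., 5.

This is a geometric sequence.
i=0: S_0 = 9 * (-1)^0 = 9
i=1: S_1 = 9 * (-1)^1 = -9
i=2: S_2 = 9 * (-1)^2 = 9
i=3: S_3 = 9 * (-1)^3 = -9
i=4: S_4 = 9 * (-1)^4 = 9
i=5: S_5 = 9 * (-1)^5 = -9
The first 6 terms are: [9, -9, 9, -9, 9, -9]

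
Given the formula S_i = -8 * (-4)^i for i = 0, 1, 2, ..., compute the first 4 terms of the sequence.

This is a geometric sequence.
i=0: S_0 = -8 * (-4)^0 = -8
i=1: S_1 = -8 * (-4)^1 = 32
i=2: S_2 = -8 * (-4)^2 = -128
i=3: S_3 = -8 * (-4)^3 = 512
The first 4 terms are: [-8, 32, -128, 512]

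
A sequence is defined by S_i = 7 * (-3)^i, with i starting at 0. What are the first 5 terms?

This is a geometric sequence.
i=0: S_0 = 7 * (-3)^0 = 7
i=1: S_1 = 7 * (-3)^1 = -21
i=2: S_2 = 7 * (-3)^2 = 63
i=3: S_3 = 7 * (-3)^3 = -189
i=4: S_4 = 7 * (-3)^4 = 567
The first 5 terms are: [7, -21, 63, -189, 567]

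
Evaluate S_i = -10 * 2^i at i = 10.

S_10 = -10 * 2^10 = -10 * 1024 = -10240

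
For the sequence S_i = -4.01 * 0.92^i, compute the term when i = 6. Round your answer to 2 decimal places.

S_6 = -4.01 * 0.92^6 ≈ -4.01 * 0.6064 ≈ -2.43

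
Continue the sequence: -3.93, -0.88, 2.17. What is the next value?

Differences: -0.88 - -3.93 = 3.05
This is an arithmetic sequence with common difference d = 3.05.
Next term = 2.17 + 3.05 = 5.22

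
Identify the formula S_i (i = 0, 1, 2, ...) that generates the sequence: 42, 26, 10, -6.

Check differences: 26 - 42 = -16
10 - 26 = -16
Common difference d = -16.
First term a = 42.
Formula: S_i = 42 - 16*i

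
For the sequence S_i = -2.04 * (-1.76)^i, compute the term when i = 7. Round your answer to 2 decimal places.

S_7 = -2.04 * (-1.76)^7 ≈ -2.04 * -52.3105 ≈ 106.71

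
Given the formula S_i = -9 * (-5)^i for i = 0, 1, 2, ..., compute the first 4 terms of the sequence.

This is a geometric sequence.
i=0: S_0 = -9 * (-5)^0 = -9
i=1: S_1 = -9 * (-5)^1 = 45
i=2: S_2 = -9 * (-5)^2 = -225
i=3: S_3 = -9 * (-5)^3 = 1125
The first 4 terms are: [-9, 45, -225, 1125]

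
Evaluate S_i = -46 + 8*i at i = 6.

S_6 = -46 + 8*6 = -46 + 48 = 2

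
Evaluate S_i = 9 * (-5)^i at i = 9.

S_9 = 9 * (-5)^9 = 9 * -1953125 = -17578125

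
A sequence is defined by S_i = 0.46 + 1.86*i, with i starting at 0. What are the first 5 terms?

This is an arithmetic sequence.
i=0: S_0 = 0.46 + 1.86*0 = 0.46
i=1: S_1 = 0.46 + 1.86*1 = 2.32
i=2: S_2 = 0.46 + 1.86*2 = 4.18
i=3: S_3 = 0.46 + 1.86*3 = 6.04
i=4: S_4 = 0.46 + 1.86*4 = 7.9
The first 5 terms are: [0.46, 2.32, 4.18, 6.04, 7.9]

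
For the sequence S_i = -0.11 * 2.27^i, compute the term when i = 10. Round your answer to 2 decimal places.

S_10 = -0.11 * 2.27^10 ≈ -0.11 * 3632.9429 ≈ -399.62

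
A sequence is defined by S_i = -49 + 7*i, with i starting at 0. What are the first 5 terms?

This is an arithmetic sequence.
i=0: S_0 = -49 + 7*0 = -49
i=1: S_1 = -49 + 7*1 = -42
i=2: S_2 = -49 + 7*2 = -35
i=3: S_3 = -49 + 7*3 = -28
i=4: S_4 = -49 + 7*4 = -21
The first 5 terms are: [-49, -42, -35, -28, -21]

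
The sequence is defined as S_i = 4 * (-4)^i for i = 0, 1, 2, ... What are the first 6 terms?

This is a geometric sequence.
i=0: S_0 = 4 * (-4)^0 = 4
i=1: S_1 = 4 * (-4)^1 = -16
i=2: S_2 = 4 * (-4)^2 = 64
i=3: S_3 = 4 * (-4)^3 = -256
i=4: S_4 = 4 * (-4)^4 = 1024
i=5: S_5 = 4 * (-4)^5 = -4096
The first 6 terms are: [4, -16, 64, -256, 1024, -4096]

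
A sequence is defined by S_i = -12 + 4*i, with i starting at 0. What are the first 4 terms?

This is an arithmetic sequence.
i=0: S_0 = -12 + 4*0 = -12
i=1: S_1 = -12 + 4*1 = -8
i=2: S_2 = -12 + 4*2 = -4
i=3: S_3 = -12 + 4*3 = 0
The first 4 terms are: [-12, -8, -4, 0]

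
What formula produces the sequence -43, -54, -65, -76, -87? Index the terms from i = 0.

Check differences: -54 - -43 = -11
-65 - -54 = -11
Common difference d = -11.
First term a = -43.
Formula: S_i = -43 - 11*i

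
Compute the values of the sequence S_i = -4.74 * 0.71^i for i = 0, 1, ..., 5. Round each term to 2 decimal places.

This is a geometric sequence.
i=0: S_0 = -4.74 * 0.71^0 = -4.74
i=1: S_1 = -4.74 * 0.71^1 ≈ -3.37
i=2: S_2 = -4.74 * 0.71^2 ≈ -2.39
i=3: S_3 = -4.74 * 0.71^3 ≈ -1.7
i=4: S_4 = -4.74 * 0.71^4 ≈ -1.2
i=5: S_5 = -4.74 * 0.71^5 ≈ -0.86
The first 6 terms are: [-4.74, -3.37, -2.39, -1.7, -1.2, -0.86]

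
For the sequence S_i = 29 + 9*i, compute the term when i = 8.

S_8 = 29 + 9*8 = 29 + 72 = 101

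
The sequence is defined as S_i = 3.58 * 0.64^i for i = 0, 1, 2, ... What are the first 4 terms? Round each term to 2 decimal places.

This is a geometric sequence.
i=0: S_0 = 3.58 * 0.64^0 = 3.58
i=1: S_1 = 3.58 * 0.64^1 ≈ 2.29
i=2: S_2 = 3.58 * 0.64^2 ≈ 1.47
i=3: S_3 = 3.58 * 0.64^3 ≈ 0.94
The first 4 terms are: [3.58, 2.29, 1.47, 0.94]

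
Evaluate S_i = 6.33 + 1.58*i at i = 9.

S_9 = 6.33 + 1.58*9 = 6.33 + 14.22 = 20.55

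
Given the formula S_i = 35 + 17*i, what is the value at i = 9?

S_9 = 35 + 17*9 = 35 + 153 = 188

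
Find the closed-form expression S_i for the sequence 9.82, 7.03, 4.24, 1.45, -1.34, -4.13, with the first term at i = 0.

Check differences: 7.03 - 9.82 = -2.79
4.24 - 7.03 = -2.79
Common difference d = -2.79.
First term a = 9.82.
Formula: S_i = 9.82 - 2.79*i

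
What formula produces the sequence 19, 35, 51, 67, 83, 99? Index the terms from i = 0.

Check differences: 35 - 19 = 16
51 - 35 = 16
Common difference d = 16.
First term a = 19.
Formula: S_i = 19 + 16*i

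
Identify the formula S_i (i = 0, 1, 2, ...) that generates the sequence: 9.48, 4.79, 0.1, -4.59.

Check differences: 4.79 - 9.48 = -4.69
0.1 - 4.79 = -4.69
Common difference d = -4.69.
First term a = 9.48.
Formula: S_i = 9.48 - 4.69*i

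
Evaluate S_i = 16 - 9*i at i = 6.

S_6 = 16 + -9*6 = 16 + -54 = -38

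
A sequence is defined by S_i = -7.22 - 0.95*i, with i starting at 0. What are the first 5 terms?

This is an arithmetic sequence.
i=0: S_0 = -7.22 + -0.95*0 = -7.22
i=1: S_1 = -7.22 + -0.95*1 = -8.17
i=2: S_2 = -7.22 + -0.95*2 = -9.12
i=3: S_3 = -7.22 + -0.95*3 = -10.07
i=4: S_4 = -7.22 + -0.95*4 = -11.02
The first 5 terms are: [-7.22, -8.17, -9.12, -10.07, -11.02]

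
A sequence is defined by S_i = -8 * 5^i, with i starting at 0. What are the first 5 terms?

This is a geometric sequence.
i=0: S_0 = -8 * 5^0 = -8
i=1: S_1 = -8 * 5^1 = -40
i=2: S_2 = -8 * 5^2 = -200
i=3: S_3 = -8 * 5^3 = -1000
i=4: S_4 = -8 * 5^4 = -5000
The first 5 terms are: [-8, -40, -200, -1000, -5000]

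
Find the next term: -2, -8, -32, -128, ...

Ratios: -8 / -2 = 4.0
This is a geometric sequence with common ratio r = 4.
Next term = -128 * 4 = -512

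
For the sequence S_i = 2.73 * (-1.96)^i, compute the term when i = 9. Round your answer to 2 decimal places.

S_9 = 2.73 * (-1.96)^9 ≈ 2.73 * -426.8789 ≈ -1165.38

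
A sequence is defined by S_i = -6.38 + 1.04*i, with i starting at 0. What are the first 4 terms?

This is an arithmetic sequence.
i=0: S_0 = -6.38 + 1.04*0 = -6.38
i=1: S_1 = -6.38 + 1.04*1 = -5.34
i=2: S_2 = -6.38 + 1.04*2 = -4.3
i=3: S_3 = -6.38 + 1.04*3 = -3.26
The first 4 terms are: [-6.38, -5.34, -4.3, -3.26]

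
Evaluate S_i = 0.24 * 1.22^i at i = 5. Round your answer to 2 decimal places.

S_5 = 0.24 * 1.22^5 ≈ 0.24 * 2.7027 ≈ 0.65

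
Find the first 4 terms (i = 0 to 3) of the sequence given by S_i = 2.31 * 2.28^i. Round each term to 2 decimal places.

This is a geometric sequence.
i=0: S_0 = 2.31 * 2.28^0 = 2.31
i=1: S_1 = 2.31 * 2.28^1 ≈ 5.27
i=2: S_2 = 2.31 * 2.28^2 ≈ 12.01
i=3: S_3 = 2.31 * 2.28^3 ≈ 27.38
The first 4 terms are: [2.31, 5.27, 12.01, 27.38]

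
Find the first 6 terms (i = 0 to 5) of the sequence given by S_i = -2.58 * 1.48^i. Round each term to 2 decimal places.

This is a geometric sequence.
i=0: S_0 = -2.58 * 1.48^0 = -2.58
i=1: S_1 = -2.58 * 1.48^1 ≈ -3.82
i=2: S_2 = -2.58 * 1.48^2 ≈ -5.65
i=3: S_3 = -2.58 * 1.48^3 ≈ -8.36
i=4: S_4 = -2.58 * 1.48^4 ≈ -12.38
i=5: S_5 = -2.58 * 1.48^5 ≈ -18.32
The first 6 terms are: [-2.58, -3.82, -5.65, -8.36, -12.38, -18.32]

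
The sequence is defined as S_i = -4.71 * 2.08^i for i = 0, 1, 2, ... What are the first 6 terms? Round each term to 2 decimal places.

This is a geometric sequence.
i=0: S_0 = -4.71 * 2.08^0 = -4.71
i=1: S_1 = -4.71 * 2.08^1 ≈ -9.8
i=2: S_2 = -4.71 * 2.08^2 ≈ -20.38
i=3: S_3 = -4.71 * 2.08^3 ≈ -42.38
i=4: S_4 = -4.71 * 2.08^4 ≈ -88.16
i=5: S_5 = -4.71 * 2.08^5 ≈ -183.37
The first 6 terms are: [-4.71, -9.8, -20.38, -42.38, -88.16, -183.37]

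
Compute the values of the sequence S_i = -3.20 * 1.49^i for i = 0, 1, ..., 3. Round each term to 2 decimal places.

This is a geometric sequence.
i=0: S_0 = -3.2 * 1.49^0 = -3.2
i=1: S_1 = -3.2 * 1.49^1 ≈ -4.77
i=2: S_2 = -3.2 * 1.49^2 ≈ -7.1
i=3: S_3 = -3.2 * 1.49^3 ≈ -10.59
The first 4 terms are: [-3.2, -4.77, -7.1, -10.59]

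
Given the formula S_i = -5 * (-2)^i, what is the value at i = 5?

S_5 = -5 * (-2)^5 = -5 * -32 = 160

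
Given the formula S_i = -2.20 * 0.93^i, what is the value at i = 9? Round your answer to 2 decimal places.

S_9 = -2.2 * 0.93^9 ≈ -2.2 * 0.5204 ≈ -1.14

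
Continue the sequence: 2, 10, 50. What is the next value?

Ratios: 10 / 2 = 5.0
This is a geometric sequence with common ratio r = 5.
Next term = 50 * 5 = 250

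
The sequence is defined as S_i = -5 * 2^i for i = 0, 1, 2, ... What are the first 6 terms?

This is a geometric sequence.
i=0: S_0 = -5 * 2^0 = -5
i=1: S_1 = -5 * 2^1 = -10
i=2: S_2 = -5 * 2^2 = -20
i=3: S_3 = -5 * 2^3 = -40
i=4: S_4 = -5 * 2^4 = -80
i=5: S_5 = -5 * 2^5 = -160
The first 6 terms are: [-5, -10, -20, -40, -80, -160]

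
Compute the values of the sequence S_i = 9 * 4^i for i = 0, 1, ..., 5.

This is a geometric sequence.
i=0: S_0 = 9 * 4^0 = 9
i=1: S_1 = 9 * 4^1 = 36
i=2: S_2 = 9 * 4^2 = 144
i=3: S_3 = 9 * 4^3 = 576
i=4: S_4 = 9 * 4^4 = 2304
i=5: S_5 = 9 * 4^5 = 9216
The first 6 terms are: [9, 36, 144, 576, 2304, 9216]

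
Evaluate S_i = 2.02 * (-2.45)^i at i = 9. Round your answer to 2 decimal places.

S_9 = 2.02 * (-2.45)^9 ≈ 2.02 * -3180.4953 ≈ -6424.6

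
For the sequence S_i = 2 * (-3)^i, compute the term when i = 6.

S_6 = 2 * (-3)^6 = 2 * 729 = 1458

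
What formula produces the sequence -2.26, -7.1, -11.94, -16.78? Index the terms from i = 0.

Check differences: -7.1 - -2.26 = -4.84
-11.94 - -7.1 = -4.84
Common difference d = -4.84.
First term a = -2.26.
Formula: S_i = -2.26 - 4.84*i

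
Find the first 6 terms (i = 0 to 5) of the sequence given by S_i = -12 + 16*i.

This is an arithmetic sequence.
i=0: S_0 = -12 + 16*0 = -12
i=1: S_1 = -12 + 16*1 = 4
i=2: S_2 = -12 + 16*2 = 20
i=3: S_3 = -12 + 16*3 = 36
i=4: S_4 = -12 + 16*4 = 52
i=5: S_5 = -12 + 16*5 = 68
The first 6 terms are: [-12, 4, 20, 36, 52, 68]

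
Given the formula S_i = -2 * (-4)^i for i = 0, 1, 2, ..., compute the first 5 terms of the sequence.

This is a geometric sequence.
i=0: S_0 = -2 * (-4)^0 = -2
i=1: S_1 = -2 * (-4)^1 = 8
i=2: S_2 = -2 * (-4)^2 = -32
i=3: S_3 = -2 * (-4)^3 = 128
i=4: S_4 = -2 * (-4)^4 = -512
The first 5 terms are: [-2, 8, -32, 128, -512]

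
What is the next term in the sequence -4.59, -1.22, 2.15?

Differences: -1.22 - -4.59 = 3.37
This is an arithmetic sequence with common difference d = 3.37.
Next term = 2.15 + 3.37 = 5.52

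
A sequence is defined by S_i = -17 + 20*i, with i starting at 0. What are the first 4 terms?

This is an arithmetic sequence.
i=0: S_0 = -17 + 20*0 = -17
i=1: S_1 = -17 + 20*1 = 3
i=2: S_2 = -17 + 20*2 = 23
i=3: S_3 = -17 + 20*3 = 43
The first 4 terms are: [-17, 3, 23, 43]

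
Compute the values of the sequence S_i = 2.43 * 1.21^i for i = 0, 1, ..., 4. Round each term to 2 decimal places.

This is a geometric sequence.
i=0: S_0 = 2.43 * 1.21^0 = 2.43
i=1: S_1 = 2.43 * 1.21^1 ≈ 2.94
i=2: S_2 = 2.43 * 1.21^2 ≈ 3.56
i=3: S_3 = 2.43 * 1.21^3 ≈ 4.3
i=4: S_4 = 2.43 * 1.21^4 ≈ 5.21
The first 5 terms are: [2.43, 2.94, 3.56, 4.3, 5.21]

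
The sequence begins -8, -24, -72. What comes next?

Ratios: -24 / -8 = 3.0
This is a geometric sequence with common ratio r = 3.
Next term = -72 * 3 = -216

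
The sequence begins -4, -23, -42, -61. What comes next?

Differences: -23 - -4 = -19
This is an arithmetic sequence with common difference d = -19.
Next term = -61 + -19 = -80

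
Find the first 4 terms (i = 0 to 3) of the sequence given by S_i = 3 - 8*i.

This is an arithmetic sequence.
i=0: S_0 = 3 + -8*0 = 3
i=1: S_1 = 3 + -8*1 = -5
i=2: S_2 = 3 + -8*2 = -13
i=3: S_3 = 3 + -8*3 = -21
The first 4 terms are: [3, -5, -13, -21]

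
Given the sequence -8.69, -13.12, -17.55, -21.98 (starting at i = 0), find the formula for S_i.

Check differences: -13.12 - -8.69 = -4.43
-17.55 - -13.12 = -4.43
Common difference d = -4.43.
First term a = -8.69.
Formula: S_i = -8.69 - 4.43*i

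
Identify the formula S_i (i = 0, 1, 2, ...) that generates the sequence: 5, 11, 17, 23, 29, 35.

Check differences: 11 - 5 = 6
17 - 11 = 6
Common difference d = 6.
First term a = 5.
Formula: S_i = 5 + 6*i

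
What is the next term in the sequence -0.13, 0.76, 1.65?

Differences: 0.76 - -0.13 = 0.89
This is an arithmetic sequence with common difference d = 0.89.
Next term = 1.65 + 0.89 = 2.54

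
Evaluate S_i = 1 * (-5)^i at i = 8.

S_8 = 1 * (-5)^8 = 1 * 390625 = 390625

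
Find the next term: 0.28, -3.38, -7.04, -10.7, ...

Differences: -3.38 - 0.28 = -3.66
This is an arithmetic sequence with common difference d = -3.66.
Next term = -10.7 + -3.66 = -14.36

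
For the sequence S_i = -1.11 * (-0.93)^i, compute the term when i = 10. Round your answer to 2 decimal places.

S_10 = -1.11 * (-0.93)^10 ≈ -1.11 * 0.484 ≈ -0.54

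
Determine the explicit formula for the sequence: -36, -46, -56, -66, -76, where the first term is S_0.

Check differences: -46 - -36 = -10
-56 - -46 = -10
Common difference d = -10.
First term a = -36.
Formula: S_i = -36 - 10*i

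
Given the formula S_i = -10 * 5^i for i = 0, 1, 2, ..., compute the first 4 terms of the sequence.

This is a geometric sequence.
i=0: S_0 = -10 * 5^0 = -10
i=1: S_1 = -10 * 5^1 = -50
i=2: S_2 = -10 * 5^2 = -250
i=3: S_3 = -10 * 5^3 = -1250
The first 4 terms are: [-10, -50, -250, -1250]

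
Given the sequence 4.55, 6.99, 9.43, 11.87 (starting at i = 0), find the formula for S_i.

Check differences: 6.99 - 4.55 = 2.44
9.43 - 6.99 = 2.44
Common difference d = 2.44.
First term a = 4.55.
Formula: S_i = 4.55 + 2.44*i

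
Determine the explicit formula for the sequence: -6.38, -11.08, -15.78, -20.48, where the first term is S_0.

Check differences: -11.08 - -6.38 = -4.7
-15.78 - -11.08 = -4.7
Common difference d = -4.7.
First term a = -6.38.
Formula: S_i = -6.38 - 4.70*i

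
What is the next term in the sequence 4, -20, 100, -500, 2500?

Ratios: -20 / 4 = -5.0
This is a geometric sequence with common ratio r = -5.
Next term = 2500 * -5 = -12500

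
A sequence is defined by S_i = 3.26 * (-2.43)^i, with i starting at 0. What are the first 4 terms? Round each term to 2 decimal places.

This is a geometric sequence.
i=0: S_0 = 3.26 * (-2.43)^0 = 3.26
i=1: S_1 = 3.26 * (-2.43)^1 ≈ -7.92
i=2: S_2 = 3.26 * (-2.43)^2 ≈ 19.25
i=3: S_3 = 3.26 * (-2.43)^3 ≈ -46.78
The first 4 terms are: [3.26, -7.92, 19.25, -46.78]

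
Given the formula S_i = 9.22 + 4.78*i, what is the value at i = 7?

S_7 = 9.22 + 4.78*7 = 9.22 + 33.46 = 42.68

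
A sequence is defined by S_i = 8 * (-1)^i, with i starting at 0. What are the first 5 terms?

This is a geometric sequence.
i=0: S_0 = 8 * (-1)^0 = 8
i=1: S_1 = 8 * (-1)^1 = -8
i=2: S_2 = 8 * (-1)^2 = 8
i=3: S_3 = 8 * (-1)^3 = -8
i=4: S_4 = 8 * (-1)^4 = 8
The first 5 terms are: [8, -8, 8, -8, 8]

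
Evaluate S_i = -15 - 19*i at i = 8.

S_8 = -15 + -19*8 = -15 + -152 = -167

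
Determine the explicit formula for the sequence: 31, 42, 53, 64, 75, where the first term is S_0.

Check differences: 42 - 31 = 11
53 - 42 = 11
Common difference d = 11.
First term a = 31.
Formula: S_i = 31 + 11*i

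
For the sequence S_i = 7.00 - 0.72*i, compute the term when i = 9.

S_9 = 7.0 + -0.72*9 = 7.0 + -6.48 = 0.52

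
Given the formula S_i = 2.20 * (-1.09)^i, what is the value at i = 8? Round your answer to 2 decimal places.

S_8 = 2.2 * (-1.09)^8 ≈ 2.2 * 1.9926 ≈ 4.38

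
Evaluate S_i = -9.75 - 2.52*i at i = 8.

S_8 = -9.75 + -2.52*8 = -9.75 + -20.16 = -29.91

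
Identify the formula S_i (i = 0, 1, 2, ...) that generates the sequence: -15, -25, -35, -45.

Check differences: -25 - -15 = -10
-35 - -25 = -10
Common difference d = -10.
First term a = -15.
Formula: S_i = -15 - 10*i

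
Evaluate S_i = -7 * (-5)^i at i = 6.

S_6 = -7 * (-5)^6 = -7 * 15625 = -109375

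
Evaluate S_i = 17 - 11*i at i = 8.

S_8 = 17 + -11*8 = 17 + -88 = -71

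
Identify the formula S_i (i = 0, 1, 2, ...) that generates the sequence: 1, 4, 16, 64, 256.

Check ratios: 4 / 1 = 4.0
Common ratio r = 4.
First term a = 1.
Formula: S_i = 1 * 4^i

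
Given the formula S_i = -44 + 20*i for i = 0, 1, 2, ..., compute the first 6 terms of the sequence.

This is an arithmetic sequence.
i=0: S_0 = -44 + 20*0 = -44
i=1: S_1 = -44 + 20*1 = -24
i=2: S_2 = -44 + 20*2 = -4
i=3: S_3 = -44 + 20*3 = 16
i=4: S_4 = -44 + 20*4 = 36
i=5: S_5 = -44 + 20*5 = 56
The first 6 terms are: [-44, -24, -4, 16, 36, 56]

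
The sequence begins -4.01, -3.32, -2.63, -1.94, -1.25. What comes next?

Differences: -3.32 - -4.01 = 0.69
This is an arithmetic sequence with common difference d = 0.69.
Next term = -1.25 + 0.69 = -0.56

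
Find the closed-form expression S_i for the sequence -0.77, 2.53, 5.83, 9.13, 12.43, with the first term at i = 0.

Check differences: 2.53 - -0.77 = 3.3
5.83 - 2.53 = 3.3
Common difference d = 3.3.
First term a = -0.77.
Formula: S_i = -0.77 + 3.30*i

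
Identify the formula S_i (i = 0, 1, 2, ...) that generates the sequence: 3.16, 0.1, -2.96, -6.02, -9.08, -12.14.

Check differences: 0.1 - 3.16 = -3.06
-2.96 - 0.1 = -3.06
Common difference d = -3.06.
First term a = 3.16.
Formula: S_i = 3.16 - 3.06*i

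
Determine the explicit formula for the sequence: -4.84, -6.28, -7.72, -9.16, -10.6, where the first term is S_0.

Check differences: -6.28 - -4.84 = -1.44
-7.72 - -6.28 = -1.44
Common difference d = -1.44.
First term a = -4.84.
Formula: S_i = -4.84 - 1.44*i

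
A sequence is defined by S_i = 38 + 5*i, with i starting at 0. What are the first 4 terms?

This is an arithmetic sequence.
i=0: S_0 = 38 + 5*0 = 38
i=1: S_1 = 38 + 5*1 = 43
i=2: S_2 = 38 + 5*2 = 48
i=3: S_3 = 38 + 5*3 = 53
The first 4 terms are: [38, 43, 48, 53]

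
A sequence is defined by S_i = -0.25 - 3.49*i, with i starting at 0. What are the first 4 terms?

This is an arithmetic sequence.
i=0: S_0 = -0.25 + -3.49*0 = -0.25
i=1: S_1 = -0.25 + -3.49*1 = -3.74
i=2: S_2 = -0.25 + -3.49*2 = -7.23
i=3: S_3 = -0.25 + -3.49*3 = -10.72
The first 4 terms are: [-0.25, -3.74, -7.23, -10.72]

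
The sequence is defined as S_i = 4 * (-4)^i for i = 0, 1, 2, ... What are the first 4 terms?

This is a geometric sequence.
i=0: S_0 = 4 * (-4)^0 = 4
i=1: S_1 = 4 * (-4)^1 = -16
i=2: S_2 = 4 * (-4)^2 = 64
i=3: S_3 = 4 * (-4)^3 = -256
The first 4 terms are: [4, -16, 64, -256]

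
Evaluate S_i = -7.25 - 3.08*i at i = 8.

S_8 = -7.25 + -3.08*8 = -7.25 + -24.64 = -31.89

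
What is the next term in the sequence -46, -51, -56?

Differences: -51 - -46 = -5
This is an arithmetic sequence with common difference d = -5.
Next term = -56 + -5 = -61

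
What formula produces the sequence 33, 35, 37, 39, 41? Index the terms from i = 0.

Check differences: 35 - 33 = 2
37 - 35 = 2
Common difference d = 2.
First term a = 33.
Formula: S_i = 33 + 2*i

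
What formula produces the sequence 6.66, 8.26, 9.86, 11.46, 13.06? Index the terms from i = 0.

Check differences: 8.26 - 6.66 = 1.6
9.86 - 8.26 = 1.6
Common difference d = 1.6.
First term a = 6.66.
Formula: S_i = 6.66 + 1.60*i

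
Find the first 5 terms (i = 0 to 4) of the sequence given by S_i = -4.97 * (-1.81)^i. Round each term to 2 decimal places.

This is a geometric sequence.
i=0: S_0 = -4.97 * (-1.81)^0 = -4.97
i=1: S_1 = -4.97 * (-1.81)^1 ≈ 9.0
i=2: S_2 = -4.97 * (-1.81)^2 ≈ -16.28
i=3: S_3 = -4.97 * (-1.81)^3 ≈ 29.47
i=4: S_4 = -4.97 * (-1.81)^4 ≈ -53.34
The first 5 terms are: [-4.97, 9.0, -16.28, 29.47, -53.34]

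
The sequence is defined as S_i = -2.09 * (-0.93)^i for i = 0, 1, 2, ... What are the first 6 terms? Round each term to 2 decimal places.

This is a geometric sequence.
i=0: S_0 = -2.09 * (-0.93)^0 = -2.09
i=1: S_1 = -2.09 * (-0.93)^1 ≈ 1.94
i=2: S_2 = -2.09 * (-0.93)^2 ≈ -1.81
i=3: S_3 = -2.09 * (-0.93)^3 ≈ 1.68
i=4: S_4 = -2.09 * (-0.93)^4 ≈ -1.56
i=5: S_5 = -2.09 * (-0.93)^5 ≈ 1.45
The first 6 terms are: [-2.09, 1.94, -1.81, 1.68, -1.56, 1.45]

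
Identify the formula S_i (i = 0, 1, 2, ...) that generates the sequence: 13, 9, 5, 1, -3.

Check differences: 9 - 13 = -4
5 - 9 = -4
Common difference d = -4.
First term a = 13.
Formula: S_i = 13 - 4*i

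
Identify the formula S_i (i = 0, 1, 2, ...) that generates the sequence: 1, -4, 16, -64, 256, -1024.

Check ratios: -4 / 1 = -4.0
Common ratio r = -4.
First term a = 1.
Formula: S_i = 1 * (-4)^i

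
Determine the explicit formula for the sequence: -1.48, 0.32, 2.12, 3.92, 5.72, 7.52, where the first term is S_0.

Check differences: 0.32 - -1.48 = 1.8
2.12 - 0.32 = 1.8
Common difference d = 1.8.
First term a = -1.48.
Formula: S_i = -1.48 + 1.80*i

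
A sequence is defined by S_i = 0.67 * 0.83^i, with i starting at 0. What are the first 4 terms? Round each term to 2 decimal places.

This is a geometric sequence.
i=0: S_0 = 0.67 * 0.83^0 = 0.67
i=1: S_1 = 0.67 * 0.83^1 ≈ 0.56
i=2: S_2 = 0.67 * 0.83^2 ≈ 0.46
i=3: S_3 = 0.67 * 0.83^3 ≈ 0.38
The first 4 terms are: [0.67, 0.56, 0.46, 0.38]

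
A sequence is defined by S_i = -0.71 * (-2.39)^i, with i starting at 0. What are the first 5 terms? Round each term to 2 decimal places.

This is a geometric sequence.
i=0: S_0 = -0.71 * (-2.39)^0 = -0.71
i=1: S_1 = -0.71 * (-2.39)^1 ≈ 1.7
i=2: S_2 = -0.71 * (-2.39)^2 ≈ -4.06
i=3: S_3 = -0.71 * (-2.39)^3 ≈ 9.69
i=4: S_4 = -0.71 * (-2.39)^4 ≈ -23.17
The first 5 terms are: [-0.71, 1.7, -4.06, 9.69, -23.17]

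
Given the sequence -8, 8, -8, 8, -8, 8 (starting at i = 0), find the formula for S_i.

Check ratios: 8 / -8 = -1.0
Common ratio r = -1.
First term a = -8.
Formula: S_i = -8 * (-1)^i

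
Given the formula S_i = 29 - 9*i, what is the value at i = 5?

S_5 = 29 + -9*5 = 29 + -45 = -16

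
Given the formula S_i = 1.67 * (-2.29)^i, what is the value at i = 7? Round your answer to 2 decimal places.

S_7 = 1.67 * (-2.29)^7 ≈ 1.67 * -330.2542 ≈ -551.52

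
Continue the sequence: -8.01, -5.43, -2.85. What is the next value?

Differences: -5.43 - -8.01 = 2.58
This is an arithmetic sequence with common difference d = 2.58.
Next term = -2.85 + 2.58 = -0.27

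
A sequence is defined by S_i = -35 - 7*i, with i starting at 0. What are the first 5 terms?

This is an arithmetic sequence.
i=0: S_0 = -35 + -7*0 = -35
i=1: S_1 = -35 + -7*1 = -42
i=2: S_2 = -35 + -7*2 = -49
i=3: S_3 = -35 + -7*3 = -56
i=4: S_4 = -35 + -7*4 = -63
The first 5 terms are: [-35, -42, -49, -56, -63]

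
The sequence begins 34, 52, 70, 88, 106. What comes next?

Differences: 52 - 34 = 18
This is an arithmetic sequence with common difference d = 18.
Next term = 106 + 18 = 124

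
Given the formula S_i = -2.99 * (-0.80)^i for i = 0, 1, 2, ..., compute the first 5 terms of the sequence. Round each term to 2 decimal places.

This is a geometric sequence.
i=0: S_0 = -2.99 * (-0.8)^0 = -2.99
i=1: S_1 = -2.99 * (-0.8)^1 ≈ 2.39
i=2: S_2 = -2.99 * (-0.8)^2 ≈ -1.91
i=3: S_3 = -2.99 * (-0.8)^3 ≈ 1.53
i=4: S_4 = -2.99 * (-0.8)^4 ≈ -1.22
The first 5 terms are: [-2.99, 2.39, -1.91, 1.53, -1.22]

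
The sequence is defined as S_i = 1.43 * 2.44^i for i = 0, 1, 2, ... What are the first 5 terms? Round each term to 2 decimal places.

This is a geometric sequence.
i=0: S_0 = 1.43 * 2.44^0 = 1.43
i=1: S_1 = 1.43 * 2.44^1 ≈ 3.49
i=2: S_2 = 1.43 * 2.44^2 ≈ 8.51
i=3: S_3 = 1.43 * 2.44^3 ≈ 20.77
i=4: S_4 = 1.43 * 2.44^4 ≈ 50.69
The first 5 terms are: [1.43, 3.49, 8.51, 20.77, 50.69]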